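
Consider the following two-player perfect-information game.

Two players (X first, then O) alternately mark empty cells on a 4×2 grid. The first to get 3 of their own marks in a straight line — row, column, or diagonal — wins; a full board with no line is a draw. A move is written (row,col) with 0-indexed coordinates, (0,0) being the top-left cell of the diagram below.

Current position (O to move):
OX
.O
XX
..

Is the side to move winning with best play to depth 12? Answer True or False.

p1 O@[OX/.O/XX/..]: (1,0)[OX/OO/XX/..]+0* (3,0)[OX/.O/XX/O.]+0 (3,1)[OX/.O/XX/.O]+0
p2 X@[OX/OO/XX/..]: (3,0)[OX/OO/XX/X.]+0* (3,1)[OX/OO/XX/.X]+0
p3 O@[OX/OO/XX/X.]: (3,1)[OX/OO/XX/XO]+0*
p4 X@[OX/OO/XX/XO] terminal +0; root [OX/.O/XX/..] d12

O winning at [OX/.O/XX/..]: False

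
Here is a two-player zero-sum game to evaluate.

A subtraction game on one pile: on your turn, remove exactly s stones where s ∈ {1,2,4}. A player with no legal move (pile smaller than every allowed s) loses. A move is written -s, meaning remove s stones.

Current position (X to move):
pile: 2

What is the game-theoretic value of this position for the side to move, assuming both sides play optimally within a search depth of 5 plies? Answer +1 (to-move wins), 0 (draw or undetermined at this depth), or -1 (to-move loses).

value(2, X) = +1

p1 X@[2]: -1[1]-1 -2[0]+1*
p2 O@[0] terminal -1; root [2] d5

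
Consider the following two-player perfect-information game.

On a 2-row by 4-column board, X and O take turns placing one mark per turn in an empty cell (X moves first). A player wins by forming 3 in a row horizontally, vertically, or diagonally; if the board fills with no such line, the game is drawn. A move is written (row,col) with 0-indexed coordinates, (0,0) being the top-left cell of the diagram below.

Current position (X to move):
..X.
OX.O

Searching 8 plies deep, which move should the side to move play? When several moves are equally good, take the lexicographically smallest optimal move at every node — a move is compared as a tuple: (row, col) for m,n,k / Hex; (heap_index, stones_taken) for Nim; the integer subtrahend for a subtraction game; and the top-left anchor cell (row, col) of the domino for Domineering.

X's best at [..X./OX.O]: (0,1)

ply 1, X at ..X./OX.O | (0,0)=+0→X.X./OX.O; (0,1)=+1→.XX./OX.O*; (0,3)=+0→..XX/OX.O; (1,2)=+0→..X./OXXO
ply 2, O at .XX./OX.O | (0,0)=-1→OXX./OX.O*; (0,3)=-1→.XXO/OX.O; (1,2)=-1→.XX./OXOO
ply 3, X at OXX./OX.O | (0,3)=+1→OXXX/OX.O*; (1,2)=+0→OXX./OXXO
ply 4: OXXX/OX.O is terminal -1 (O); from ..X./OX.O depth 8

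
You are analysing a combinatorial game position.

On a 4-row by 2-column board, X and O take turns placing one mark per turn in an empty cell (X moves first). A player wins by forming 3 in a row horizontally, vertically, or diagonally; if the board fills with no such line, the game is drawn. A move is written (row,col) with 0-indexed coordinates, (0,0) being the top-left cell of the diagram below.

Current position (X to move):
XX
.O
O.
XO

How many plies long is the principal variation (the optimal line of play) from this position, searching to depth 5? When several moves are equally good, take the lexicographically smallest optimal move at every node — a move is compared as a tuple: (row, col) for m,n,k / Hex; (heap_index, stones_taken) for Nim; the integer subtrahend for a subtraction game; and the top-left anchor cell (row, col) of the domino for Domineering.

p1 X@[XX/.O/O./XO]: (1,0)[XX/XO/O./XO]-1 (2,1)[XX/.O/OX/XO]+0*
p2 O@[XX/.O/OX/XO]: (1,0)[XX/OO/OX/XO]+0*
p3 X@[XX/OO/OX/XO] terminal +0; root [XX/.O/O./XO] d5

PV length from [XX/.O/O./XO]: 2 plies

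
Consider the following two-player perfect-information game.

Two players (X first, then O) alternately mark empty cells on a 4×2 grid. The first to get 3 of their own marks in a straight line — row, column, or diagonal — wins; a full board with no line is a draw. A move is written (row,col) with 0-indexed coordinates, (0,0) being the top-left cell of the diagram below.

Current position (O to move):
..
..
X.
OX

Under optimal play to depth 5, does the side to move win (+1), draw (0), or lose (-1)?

value(../../X./OX, O) = 0

p1 O@[../../X./OX]: (0,0)[O./../X./OX]+0* (0,1)[.O/../X./OX]+0 (1,0)[../O./X./OX]+0 (1,1)[../.O/X./OX]+0 (2,1)[../../XO/OX]+0
p2 X@[O./../X./OX]: (0,1)[OX/../X./OX]+0* (1,0)[O./X./X./OX]+0 (1,1)[O./.X/X./OX]+0 (2,1)[O./../XX/OX]+0
p3 O@[OX/../X./OX]: (1,0)[OX/O./X./OX]+0* (1,1)[OX/.O/X./OX]+0 (2,1)[OX/../XO/OX]+0
p4 X@[OX/O./X./OX]: (1,1)[OX/OX/X./OX]+0* (2,1)[OX/O./XX/OX]+0
p5 O@[OX/OX/X./OX]: (2,1)[OX/OX/XO/OX]+0*
p6 X@[OX/OX/XO/OX] terminal +0; root [../../X./OX] d5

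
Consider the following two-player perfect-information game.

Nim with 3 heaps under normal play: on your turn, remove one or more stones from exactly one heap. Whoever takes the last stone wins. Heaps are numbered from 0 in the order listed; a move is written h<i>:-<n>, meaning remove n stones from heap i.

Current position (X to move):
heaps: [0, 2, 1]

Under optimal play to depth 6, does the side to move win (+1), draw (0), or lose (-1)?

p1 X@[(0,2,1)]: h1:-1[(0,1,1)]+1* h1:-2[(0,0,1)]-1 h2:-1[(0,2,0)]-1
p2 O@[(0,1,1)]: h1:-1[(0,0,1)]-1* h2:-1[(0,1,0)]-1
p3 X@[(0,0,1)]: h2:-1[(0,0,0)]+1*
p4 O@[(0,0,0)] terminal -1; root [(0,2,1)] d6

value((0,2,1), X) = +1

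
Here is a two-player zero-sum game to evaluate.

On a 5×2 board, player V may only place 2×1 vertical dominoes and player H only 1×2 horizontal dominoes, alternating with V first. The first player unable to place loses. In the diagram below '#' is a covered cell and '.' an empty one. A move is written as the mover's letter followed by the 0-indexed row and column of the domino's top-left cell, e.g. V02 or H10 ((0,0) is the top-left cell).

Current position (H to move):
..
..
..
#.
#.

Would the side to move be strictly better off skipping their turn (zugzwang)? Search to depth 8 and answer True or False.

zugzwang(../../../#./#., H) = False

p1 H@[../../../#./#.]: H00[##/../../#./#.]-1 H10[../##/../#./#.]+1* H20[../../##/#./#.]-1
p2 V@[../##/../#./#.]: V21[../##/.#/##/#.]-1* V31[../##/../##/##]-1
p3 H@[../##/.#/##/#.]: H00[##/##/.#/##/#.]+1*
p4 V@[##/##/.#/##/#.] terminal -1; root [../../../#./#.] d8
suppose H passes — search the same position with V to move:
pass> p1 V@[../../../#./#.]: V00[#./#./../#./#.]+1* V01[.#/.#/../#./#.]+1 V10[../#./#./#./#.]+1 V11[../.#/.#/#./#.]+1 V21[../../.#/##/#.]-1 V31[../../../##/##]-1
pass> p2 H@[#./#./../#./#.]: H20[#./#./##/#./#.]-1*
pass> p3 V@[#./#./##/#./#.]: V01[##/##/##/#./#.]+1* V31[#./#./##/##/##]+1
pass> p4 H@[##/##/##/#./#.] terminal -1; root [../../../#./#.] d8
for H: play +1, pass -1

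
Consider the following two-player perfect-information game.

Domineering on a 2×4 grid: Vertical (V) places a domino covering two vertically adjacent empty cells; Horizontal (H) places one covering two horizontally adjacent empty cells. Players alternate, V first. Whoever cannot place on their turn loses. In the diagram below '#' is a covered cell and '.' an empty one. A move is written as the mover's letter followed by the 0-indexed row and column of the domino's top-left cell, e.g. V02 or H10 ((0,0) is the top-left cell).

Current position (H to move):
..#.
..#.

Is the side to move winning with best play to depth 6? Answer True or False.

H winning at [..#./..#.]: True

ply 1, H at ..#./..#. | H00=+1→###./..#.*; H10=+1→..#./###.
ply 2, V at ###./..#. | V03=-1→####/..##*
ply 3, H at ####/..## | H10=+1→####/####*
ply 4: ####/#### is terminal -1 (V); from ..#./..#. depth 6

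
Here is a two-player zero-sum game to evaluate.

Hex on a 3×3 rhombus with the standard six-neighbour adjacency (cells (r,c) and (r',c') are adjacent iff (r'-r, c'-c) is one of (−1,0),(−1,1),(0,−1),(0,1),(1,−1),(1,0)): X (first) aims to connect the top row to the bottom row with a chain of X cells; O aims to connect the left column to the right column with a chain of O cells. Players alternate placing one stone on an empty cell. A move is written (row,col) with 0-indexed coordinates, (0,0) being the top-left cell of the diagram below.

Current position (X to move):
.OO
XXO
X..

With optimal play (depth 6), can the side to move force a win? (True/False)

X winning at [.OO/XXO/X..]: True

ply 1, X at .OO/XXO/X.. | (0,0)=+1→XOO/XXO/X..*; (2,1)=-1→.OO/XXO/XX.; (2,2)=-1→.OO/XXO/X.X
ply 2: XOO/XXO/X.. is terminal -1 (O); from .OO/XXO/X.. depth 6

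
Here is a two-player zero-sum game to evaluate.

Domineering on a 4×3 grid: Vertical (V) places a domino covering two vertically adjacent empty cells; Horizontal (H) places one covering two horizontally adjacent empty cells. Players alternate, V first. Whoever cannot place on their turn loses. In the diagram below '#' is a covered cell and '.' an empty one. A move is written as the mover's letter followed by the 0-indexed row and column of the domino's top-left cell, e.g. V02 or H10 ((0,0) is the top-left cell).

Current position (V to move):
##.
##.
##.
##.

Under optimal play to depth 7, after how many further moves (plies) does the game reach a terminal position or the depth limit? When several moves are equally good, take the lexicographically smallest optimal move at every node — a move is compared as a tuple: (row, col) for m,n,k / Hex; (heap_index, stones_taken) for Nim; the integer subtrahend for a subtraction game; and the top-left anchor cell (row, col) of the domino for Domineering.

p1 V@[##./##./##./##.]: V02[###/###/##./##.]+1* V12[##./###/###/##.]+1 V22[##./##./###/###]+1
p2 H@[###/###/##./##.] terminal -1; root [##./##./##./##.] d7

PV length from [##./##./##./##.]: 1 ply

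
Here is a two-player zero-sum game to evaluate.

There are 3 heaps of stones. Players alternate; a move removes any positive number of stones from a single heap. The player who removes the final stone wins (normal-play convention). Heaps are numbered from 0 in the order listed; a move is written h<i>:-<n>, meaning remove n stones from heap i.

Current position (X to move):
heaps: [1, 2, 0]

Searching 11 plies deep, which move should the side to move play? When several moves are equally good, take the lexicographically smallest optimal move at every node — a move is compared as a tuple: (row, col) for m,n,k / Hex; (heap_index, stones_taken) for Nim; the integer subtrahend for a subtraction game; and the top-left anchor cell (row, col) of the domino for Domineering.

ply 1, X at (1,2,0) | h0:-1=-1→(0,2,0); h1:-1=+1→(1,1,0)*; h1:-2=-1→(1,0,0)
ply 2, O at (1,1,0) | h0:-1=-1→(0,1,0)*; h1:-1=-1→(1,0,0)
ply 3, X at (0,1,0) | h1:-1=+1→(0,0,0)*
ply 4: (0,0,0) is terminal -1 (O); from (1,2,0) depth 11

X's best at [(1,2,0)]: h1:-1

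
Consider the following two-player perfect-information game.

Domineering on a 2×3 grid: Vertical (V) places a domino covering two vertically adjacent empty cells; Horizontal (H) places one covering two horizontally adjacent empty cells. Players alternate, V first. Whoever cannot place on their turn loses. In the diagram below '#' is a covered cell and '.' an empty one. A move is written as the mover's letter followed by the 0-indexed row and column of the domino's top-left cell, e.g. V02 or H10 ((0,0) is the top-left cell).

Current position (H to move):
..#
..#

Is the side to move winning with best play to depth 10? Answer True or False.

[..#/..#] H move#1: H00:+1/###/..#*, H10:+1/..#/###
[###/..#] end (terminal -1, V#2); searched ..#/..# to 10

H winning at [..#/..#]: True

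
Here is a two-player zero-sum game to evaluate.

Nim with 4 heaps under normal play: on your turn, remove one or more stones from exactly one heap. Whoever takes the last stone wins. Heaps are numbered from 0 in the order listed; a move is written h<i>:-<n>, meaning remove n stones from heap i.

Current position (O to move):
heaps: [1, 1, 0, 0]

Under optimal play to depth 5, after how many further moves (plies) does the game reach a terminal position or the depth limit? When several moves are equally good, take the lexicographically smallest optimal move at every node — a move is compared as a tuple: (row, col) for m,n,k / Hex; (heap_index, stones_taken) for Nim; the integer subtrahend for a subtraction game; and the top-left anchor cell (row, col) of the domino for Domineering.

ply 1, O at (1,1,0,0) | h0:-1=-1→(0,1,0,0)*; h1:-1=-1→(1,0,0,0)
ply 2, X at (0,1,0,0) | h1:-1=+1→(0,0,0,0)*
ply 3: (0,0,0,0) is terminal -1 (O); from (1,1,0,0) depth 5

PV length from [(1,1,0,0)]: 2 plies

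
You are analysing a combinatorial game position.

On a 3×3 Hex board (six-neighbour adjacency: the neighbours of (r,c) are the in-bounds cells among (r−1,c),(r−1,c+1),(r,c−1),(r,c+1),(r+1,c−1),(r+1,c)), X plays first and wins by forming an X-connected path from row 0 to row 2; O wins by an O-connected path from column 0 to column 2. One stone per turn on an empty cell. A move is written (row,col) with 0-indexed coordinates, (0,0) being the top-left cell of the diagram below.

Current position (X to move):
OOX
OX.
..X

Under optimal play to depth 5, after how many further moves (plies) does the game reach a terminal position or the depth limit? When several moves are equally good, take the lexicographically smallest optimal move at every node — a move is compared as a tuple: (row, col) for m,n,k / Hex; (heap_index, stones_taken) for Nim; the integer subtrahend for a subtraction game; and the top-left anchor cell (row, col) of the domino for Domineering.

p1 X@[OOX/OX./..X]: (1,2)[OOX/OXX/..X]+1* (2,0)[OOX/OX./X.X]+1 (2,1)[OOX/OX./.XX]+1
p2 O@[OOX/OXX/..X] terminal -1; root [OOX/OX./..X] d5

PV length from [OOX/OX./..X]: 1 ply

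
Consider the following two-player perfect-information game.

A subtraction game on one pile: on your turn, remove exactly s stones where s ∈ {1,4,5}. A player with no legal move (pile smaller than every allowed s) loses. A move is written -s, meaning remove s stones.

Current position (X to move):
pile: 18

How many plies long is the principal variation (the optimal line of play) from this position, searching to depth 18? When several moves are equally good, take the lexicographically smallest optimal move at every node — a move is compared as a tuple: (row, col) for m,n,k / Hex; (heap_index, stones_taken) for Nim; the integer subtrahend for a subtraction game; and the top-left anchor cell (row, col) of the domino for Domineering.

ply 1, X at 18 | -1=-1→17*; -4=-1→14; -5=-1→13
ply 2, O at 17 | -1=+1→16*; -4=-1→13; -5=-1→12
ply 3, X at 16 | -1=-1→15*; -4=-1→12; -5=-1→11
ply 4, O at 15 | -1=-1→14; -4=-1→11; -5=+1→10*
ply 5, X at 10 | -1=-1→9*; -4=-1→6; -5=-1→5
ply 6, O at 9 | -1=+1→8*; -4=-1→5; -5=-1→4
ply 7, X at 8 | -1=-1→7*; -4=-1→4; -5=-1→3
ply 8, O at 7 | -1=-1→6; -4=-1→3; -5=+1→2*
ply 9, X at 2 | -1=-1→1*
ply 10, O at 1 | -1=+1→0*
ply 11: 0 is terminal -1 (X); from 18 depth 18

PV length from [18]: 10 plies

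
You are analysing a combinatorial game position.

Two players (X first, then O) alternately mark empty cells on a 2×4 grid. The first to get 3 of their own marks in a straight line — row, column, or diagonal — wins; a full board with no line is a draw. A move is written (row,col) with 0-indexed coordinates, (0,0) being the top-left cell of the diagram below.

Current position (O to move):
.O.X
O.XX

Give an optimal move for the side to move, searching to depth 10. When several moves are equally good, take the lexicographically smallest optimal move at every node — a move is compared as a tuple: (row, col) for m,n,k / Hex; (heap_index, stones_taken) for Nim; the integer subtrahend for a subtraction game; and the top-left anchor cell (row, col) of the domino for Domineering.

p1 O@[.O.X/O.XX]: (0,0)[OO.X/O.XX]-1 (0,2)[.OOX/O.XX]-1 (1,1)[.O.X/OOXX]+0*
p2 X@[.O.X/OOXX]: (0,0)[XO.X/OOXX]+0* (0,2)[.OXX/OOXX]+0
p3 O@[XO.X/OOXX]: (0,2)[XOOX/OOXX]+0*
p4 X@[XOOX/OOXX] terminal +0; root [.O.X/O.XX] d10

O's best at [.O.X/O.XX]: (1,1)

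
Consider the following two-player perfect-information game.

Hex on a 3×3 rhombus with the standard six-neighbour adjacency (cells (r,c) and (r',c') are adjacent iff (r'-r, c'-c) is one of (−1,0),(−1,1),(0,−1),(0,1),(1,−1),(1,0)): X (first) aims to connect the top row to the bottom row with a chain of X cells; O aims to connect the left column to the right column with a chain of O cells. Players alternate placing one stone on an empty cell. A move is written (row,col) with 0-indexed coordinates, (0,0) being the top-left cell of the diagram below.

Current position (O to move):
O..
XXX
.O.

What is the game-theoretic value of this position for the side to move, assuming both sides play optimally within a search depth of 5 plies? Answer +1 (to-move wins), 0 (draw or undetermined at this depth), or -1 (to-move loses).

value(O../XXX/.O., O) = -1

[O../XXX/.O.] O move#1: (0,1):-1/OO./XXX/.O.*, (0,2):-1/O.O/XXX/.O., (2,0):-1/O../XXX/OO., (2,2):-1/O../XXX/.OO
[OO./XXX/.O.] X move#2: (0,2):+1/OOX/XXX/.O.*, (2,0):-1/OO./XXX/XO., (2,2):-1/OO./XXX/.OX
[OOX/XXX/.O.] O move#3: (2,0):-1/OOX/XXX/OO.*, (2,2):-1/OOX/XXX/.OO
[OOX/XXX/OO.] X move#4: (2,2):+1/OOX/XXX/OOX*
[OOX/XXX/OOX] end (terminal -1, O#5); searched O../XXX/.O. to 5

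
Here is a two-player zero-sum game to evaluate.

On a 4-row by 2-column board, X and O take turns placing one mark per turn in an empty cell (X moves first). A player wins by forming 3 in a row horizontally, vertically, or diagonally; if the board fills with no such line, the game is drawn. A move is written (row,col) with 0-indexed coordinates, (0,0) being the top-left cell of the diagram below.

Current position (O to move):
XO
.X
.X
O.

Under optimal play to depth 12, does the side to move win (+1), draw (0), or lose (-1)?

value(XO/.X/.X/O., O) = 0

p1 O@[XO/.X/.X/O.]: (1,0)[XO/OX/.X/O.]-1 (2,0)[XO/.X/OX/O.]-1 (3,1)[XO/.X/.X/OO]+0*
p2 X@[XO/.X/.X/OO]: (1,0)[XO/XX/.X/OO]+0* (2,0)[XO/.X/XX/OO]+0
p3 O@[XO/XX/.X/OO]: (2,0)[XO/XX/OX/OO]+0*
p4 X@[XO/XX/OX/OO] terminal +0; root [XO/.X/.X/O.] d12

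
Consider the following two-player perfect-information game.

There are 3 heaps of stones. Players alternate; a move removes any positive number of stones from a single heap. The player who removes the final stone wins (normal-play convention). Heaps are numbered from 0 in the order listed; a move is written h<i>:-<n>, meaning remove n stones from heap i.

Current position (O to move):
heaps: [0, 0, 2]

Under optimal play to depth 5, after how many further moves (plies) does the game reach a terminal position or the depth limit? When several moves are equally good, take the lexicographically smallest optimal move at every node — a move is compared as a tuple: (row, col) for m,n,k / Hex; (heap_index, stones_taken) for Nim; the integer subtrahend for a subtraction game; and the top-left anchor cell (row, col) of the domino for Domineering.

PV length from [(0,0,2)]: 1 ply

p1 O@[(0,0,2)]: h2:-1[(0,0,1)]-1 h2:-2[(0,0,0)]+1*
p2 X@[(0,0,0)] terminal -1; root [(0,0,2)] d5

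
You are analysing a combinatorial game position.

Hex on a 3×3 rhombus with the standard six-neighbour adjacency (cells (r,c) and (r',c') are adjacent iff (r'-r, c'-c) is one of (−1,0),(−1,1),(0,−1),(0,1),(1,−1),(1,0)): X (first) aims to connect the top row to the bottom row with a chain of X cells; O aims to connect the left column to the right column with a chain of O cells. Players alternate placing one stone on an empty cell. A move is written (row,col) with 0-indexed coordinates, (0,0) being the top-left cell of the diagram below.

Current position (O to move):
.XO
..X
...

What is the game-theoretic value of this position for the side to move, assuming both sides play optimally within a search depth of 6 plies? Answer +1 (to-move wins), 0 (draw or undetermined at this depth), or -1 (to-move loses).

value(.XO/..X/..., O) = +1

ply 1, O at .XO/..X/... | (0,0)=-1→OXO/..X/...; (1,0)=-1→.XO/O.X/...; (1,1)=+1→.XO/.OX/...*; (2,0)=-1→.XO/..X/O..; (2,1)=-1→.XO/..X/.O.; (2,2)=-1→.XO/..X/..O
ply 2, X at .XO/.OX/... | (0,0)=-1→XXO/.OX/...*; (1,0)=-1→.XO/XOX/...; (2,0)=-1→.XO/.OX/X..; (2,1)=-1→.XO/.OX/.X.; (2,2)=-1→.XO/.OX/..X
ply 3, O at XXO/.OX/... | (1,0)=+1→XXO/OOX/...*; (2,0)=+1→XXO/.OX/O..; (2,1)=+1→XXO/.OX/.O.; (2,2)=+1→XXO/.OX/..O
ply 4: XXO/OOX/... is terminal -1 (X); from .XO/..X/... depth 6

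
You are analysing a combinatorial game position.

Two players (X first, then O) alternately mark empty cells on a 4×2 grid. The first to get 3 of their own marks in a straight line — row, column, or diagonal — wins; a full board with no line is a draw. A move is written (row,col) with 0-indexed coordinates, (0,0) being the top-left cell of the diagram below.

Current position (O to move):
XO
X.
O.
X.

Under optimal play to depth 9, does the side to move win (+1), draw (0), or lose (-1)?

value(XO/X./O./X., O) = 0

[XO/X./O./X.] O move#1: (1,1):+0/XO/XO/O./X.*, (2,1):+0/XO/X./OO/X., (3,1):+0/XO/X./O./XO
[XO/XO/O./X.] X move#2: (2,1):+0/XO/XO/OX/X.*, (3,1):-1/XO/XO/O./XX
[XO/XO/OX/X.] O move#3: (3,1):+0/XO/XO/OX/XO*
[XO/XO/OX/XO] end (terminal +0, X#4); searched XO/X./O./X. to 9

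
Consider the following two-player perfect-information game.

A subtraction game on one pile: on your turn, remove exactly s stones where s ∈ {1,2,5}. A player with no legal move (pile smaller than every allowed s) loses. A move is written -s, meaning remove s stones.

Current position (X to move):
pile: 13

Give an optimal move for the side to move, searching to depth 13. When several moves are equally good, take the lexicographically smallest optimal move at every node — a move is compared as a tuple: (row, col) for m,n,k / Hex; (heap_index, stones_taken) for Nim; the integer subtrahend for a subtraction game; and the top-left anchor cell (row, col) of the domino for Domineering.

[13] X move#1: -1:+1/12*, -2:-1/11, -5:-1/8
[12] O move#2: -1:-1/11*, -2:-1/10, -5:-1/7
[11] X move#3: -1:-1/10, -2:+1/9*, -5:+1/6
[9] O move#4: -1:-1/8*, -2:-1/7, -5:-1/4
[8] X move#5: -1:-1/7, -2:+1/6*, -5:+1/3
[6] O move#6: -1:-1/5*, -2:-1/4, -5:-1/1
[5] X move#7: -1:-1/4, -2:+1/3*, -5:+1/0
[3] O move#8: -1:-1/2*, -2:-1/1
[2] X move#9: -1:-1/1, -2:+1/0*
[0] end (terminal -1, O#10); searched 13 to 13

X's best at [13]: -1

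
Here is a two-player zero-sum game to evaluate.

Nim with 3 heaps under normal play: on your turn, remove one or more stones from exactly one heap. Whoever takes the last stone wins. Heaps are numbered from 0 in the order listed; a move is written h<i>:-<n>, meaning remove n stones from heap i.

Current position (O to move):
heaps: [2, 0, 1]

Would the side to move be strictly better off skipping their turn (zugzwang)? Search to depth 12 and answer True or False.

[(2,0,1)] O move#1: h0:-1:+1/(1,0,1)*, h0:-2:-1/(0,0,1), h2:-1:-1/(2,0,0)
[(1,0,1)] X move#2: h0:-1:-1/(0,0,1)*, h2:-1:-1/(1,0,0)
[(0,0,1)] O move#3: h2:-1:+1/(0,0,0)*
[(0,0,0)] end (terminal -1, X#4); searched (2,0,1) to 12
suppose O passes — search the same position with X to move:
pass> [(2,0,1)] X move#1: h0:-1:+1/(1,0,1)*, h0:-2:-1/(0,0,1), h2:-1:-1/(2,0,0)
pass> [(1,0,1)] O move#2: h0:-1:-1/(0,0,1)*, h2:-1:-1/(1,0,0)
pass> [(0,0,1)] X move#3: h2:-1:+1/(0,0,0)*
pass> [(0,0,0)] end (terminal -1, O#4); searched (2,0,1) to 12
for O: play +1, pass -1

zugzwang((2,0,1), O) = False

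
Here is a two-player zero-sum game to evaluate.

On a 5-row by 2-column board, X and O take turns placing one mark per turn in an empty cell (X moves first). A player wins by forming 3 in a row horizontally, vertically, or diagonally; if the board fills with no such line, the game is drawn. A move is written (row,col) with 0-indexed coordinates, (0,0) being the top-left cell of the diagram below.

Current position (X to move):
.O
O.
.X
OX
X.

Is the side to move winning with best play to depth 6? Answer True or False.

X winning at [.O/O./.X/OX/X.]: True

[.O/O./.X/OX/X.] X move#1: (0,0):-1/XO/O./.X/OX/X., (1,1):+1/.O/OX/.X/OX/X.*, (2,0):+1/.O/O./XX/OX/X., (4,1):+1/.O/O./.X/OX/XX
[.O/OX/.X/OX/X.] end (terminal -1, O#2); searched .O/O./.X/OX/X. to 6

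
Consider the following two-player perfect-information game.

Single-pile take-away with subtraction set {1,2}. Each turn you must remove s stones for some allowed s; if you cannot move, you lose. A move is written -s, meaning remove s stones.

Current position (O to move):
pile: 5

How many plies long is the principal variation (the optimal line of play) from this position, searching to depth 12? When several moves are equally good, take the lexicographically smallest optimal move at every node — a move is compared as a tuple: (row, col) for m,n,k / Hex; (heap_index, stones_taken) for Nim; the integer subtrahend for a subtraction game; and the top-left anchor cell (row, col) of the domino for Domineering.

PV length from [5]: 3 plies

ply 1, O at 5 | -1=-1→4; -2=+1→3*
ply 2, X at 3 | -1=-1→2*; -2=-1→1
ply 3, O at 2 | -1=-1→1; -2=+1→0*
ply 4: 0 is terminal -1 (X); from 5 depth 12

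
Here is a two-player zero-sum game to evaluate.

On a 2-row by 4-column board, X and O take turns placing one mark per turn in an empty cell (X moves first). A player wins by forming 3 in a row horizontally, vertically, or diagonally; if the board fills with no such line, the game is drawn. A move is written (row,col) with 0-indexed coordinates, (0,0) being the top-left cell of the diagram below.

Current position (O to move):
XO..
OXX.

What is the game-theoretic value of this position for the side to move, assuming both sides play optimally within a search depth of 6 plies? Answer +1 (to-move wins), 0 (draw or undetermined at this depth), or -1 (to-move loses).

[XO../OXX.] O move#1: (0,2):-1/XOO./OXX., (0,3):-1/XO.O/OXX., (1,3):+0/XO../OXXO*
[XO../OXXO] X move#2: (0,2):+0/XOX./OXXO*, (0,3):+0/XO.X/OXXO
[XOX./OXXO] O move#3: (0,3):+0/XOXO/OXXO*
[XOXO/OXXO] end (terminal +0, X#4); searched XO../OXX. to 6

value(XO../OXX., O) = 0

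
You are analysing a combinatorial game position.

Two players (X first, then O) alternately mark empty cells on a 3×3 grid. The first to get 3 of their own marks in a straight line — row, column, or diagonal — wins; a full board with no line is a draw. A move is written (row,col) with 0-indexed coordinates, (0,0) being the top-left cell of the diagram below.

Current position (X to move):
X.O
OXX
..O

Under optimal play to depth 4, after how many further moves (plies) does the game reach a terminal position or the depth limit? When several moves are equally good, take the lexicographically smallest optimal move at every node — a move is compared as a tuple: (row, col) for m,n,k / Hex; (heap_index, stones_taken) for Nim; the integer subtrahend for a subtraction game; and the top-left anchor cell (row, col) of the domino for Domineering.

p1 X@[X.O/OXX/..O]: (0,1)[XXO/OXX/..O]+0* (2,0)[X.O/OXX/X.O]+0 (2,1)[X.O/OXX/.XO]+0
p2 O@[XXO/OXX/..O]: (2,0)[XXO/OXX/O.O]-1 (2,1)[XXO/OXX/.OO]+0*
p3 X@[XXO/OXX/.OO]: (2,0)[XXO/OXX/XOO]+0*
p4 O@[XXO/OXX/XOO] terminal +0; root [X.O/OXX/..O] d4

PV length from [X.O/OXX/..O]: 3 plies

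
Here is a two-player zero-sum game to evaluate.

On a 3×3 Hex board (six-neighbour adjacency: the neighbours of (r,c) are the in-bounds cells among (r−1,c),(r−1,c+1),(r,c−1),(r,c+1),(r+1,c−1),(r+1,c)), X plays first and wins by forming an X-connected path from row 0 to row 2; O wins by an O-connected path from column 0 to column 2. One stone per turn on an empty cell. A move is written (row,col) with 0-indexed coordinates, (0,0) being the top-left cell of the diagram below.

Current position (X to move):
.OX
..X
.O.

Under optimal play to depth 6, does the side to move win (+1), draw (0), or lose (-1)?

[.OX/..X/.O.] X move#1: (0,0):+1/XOX/..X/.O.*, (1,0):+1/.OX/X.X/.O., (1,1):+1/.OX/.XX/.O., (2,0):+1/.OX/..X/XO., (2,2):+1/.OX/..X/.OX
[XOX/..X/.O.] O move#2: (1,0):-1/XOX/O.X/.O.*, (1,1):-1/XOX/.OX/.O., (2,0):-1/XOX/..X/OO., (2,2):-1/XOX/..X/.OO
[XOX/O.X/.O.] X move#3: (1,1):+1/XOX/OXX/.O.*, (2,0):+1/XOX/O.X/XO., (2,2):+1/XOX/O.X/.OX
[XOX/OXX/.O.] O move#4: (2,0):-1/XOX/OXX/OO.*, (2,2):-1/XOX/OXX/.OO
[XOX/OXX/OO.] X move#5: (2,2):+1/XOX/OXX/OOX*
[XOX/OXX/OOX] end (terminal -1, O#6); searched .OX/..X/.O. to 6

value(.OX/..X/.O., X) = +1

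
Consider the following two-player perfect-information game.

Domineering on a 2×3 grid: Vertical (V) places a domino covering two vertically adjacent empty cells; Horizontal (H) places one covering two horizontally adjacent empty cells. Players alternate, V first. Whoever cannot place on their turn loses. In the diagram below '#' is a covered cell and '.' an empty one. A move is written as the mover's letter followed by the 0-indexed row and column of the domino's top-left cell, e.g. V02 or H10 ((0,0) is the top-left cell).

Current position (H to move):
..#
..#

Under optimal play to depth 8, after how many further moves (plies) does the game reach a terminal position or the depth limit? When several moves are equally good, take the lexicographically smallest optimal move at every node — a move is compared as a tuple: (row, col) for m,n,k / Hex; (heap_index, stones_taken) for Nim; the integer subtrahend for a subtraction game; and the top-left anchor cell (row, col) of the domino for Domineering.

p1 H@[..#/..#]: H00[###/..#]+1* H10[..#/###]+1
p2 V@[###/..#] terminal -1; root [..#/..#] d8

PV length from [..#/..#]: 1 ply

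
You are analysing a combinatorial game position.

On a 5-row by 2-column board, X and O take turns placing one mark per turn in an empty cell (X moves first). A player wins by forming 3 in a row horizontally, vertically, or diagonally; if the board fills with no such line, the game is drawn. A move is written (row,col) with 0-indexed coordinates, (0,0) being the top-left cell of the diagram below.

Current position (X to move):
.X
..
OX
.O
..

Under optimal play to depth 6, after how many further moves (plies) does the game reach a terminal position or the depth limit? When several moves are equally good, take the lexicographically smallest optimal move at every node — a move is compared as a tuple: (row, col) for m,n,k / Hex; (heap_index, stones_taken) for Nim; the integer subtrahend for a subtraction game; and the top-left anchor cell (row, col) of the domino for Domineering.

ply 1, X at .X/../OX/.O/.. | (0,0)=+0→XX/../OX/.O/..; (1,0)=+0→.X/X./OX/.O/..; (1,1)=+1→.X/.X/OX/.O/..*; (3,0)=+0→.X/../OX/XO/..; (4,0)=+0→.X/../OX/.O/X.; (4,1)=+0→.X/../OX/.O/.X
ply 2: .X/.X/OX/.O/.. is terminal -1 (O); from .X/../OX/.O/.. depth 6

PV length from [.X/../OX/.O/..]: 1 ply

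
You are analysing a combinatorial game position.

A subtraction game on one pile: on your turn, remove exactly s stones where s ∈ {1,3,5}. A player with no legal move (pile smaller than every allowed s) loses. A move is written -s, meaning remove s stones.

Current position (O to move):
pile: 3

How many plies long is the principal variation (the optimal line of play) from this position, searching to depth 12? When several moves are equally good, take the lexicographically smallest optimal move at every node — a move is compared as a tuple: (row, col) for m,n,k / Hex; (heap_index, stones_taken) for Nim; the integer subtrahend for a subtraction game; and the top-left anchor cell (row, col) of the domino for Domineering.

p1 O@[3]: -1[2]+1* -3[0]+1
p2 X@[2]: -1[1]-1*
p3 O@[1]: -1[0]+1*
p4 X@[0] terminal -1; root [3] d12

PV length from [3]: 3 plies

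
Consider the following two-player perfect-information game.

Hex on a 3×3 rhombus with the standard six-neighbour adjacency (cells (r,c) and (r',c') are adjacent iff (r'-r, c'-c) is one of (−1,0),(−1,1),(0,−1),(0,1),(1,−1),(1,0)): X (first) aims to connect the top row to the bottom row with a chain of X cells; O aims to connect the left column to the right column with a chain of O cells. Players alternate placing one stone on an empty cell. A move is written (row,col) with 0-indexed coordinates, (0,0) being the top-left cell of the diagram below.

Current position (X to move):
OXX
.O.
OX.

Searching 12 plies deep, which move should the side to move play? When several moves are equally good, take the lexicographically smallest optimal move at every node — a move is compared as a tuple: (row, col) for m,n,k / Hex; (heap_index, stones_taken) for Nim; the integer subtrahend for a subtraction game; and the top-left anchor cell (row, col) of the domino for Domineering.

X's best at [OXX/.O./OX.]: (1,2)

p1 X@[OXX/.O./OX.]: (1,0)[OXX/XO./OX.]-1 (1,2)[OXX/.OX/OX.]+1* (2,2)[OXX/.O./OXX]-1
p2 O@[OXX/.OX/OX.] terminal -1; root [OXX/.O./OX.] d12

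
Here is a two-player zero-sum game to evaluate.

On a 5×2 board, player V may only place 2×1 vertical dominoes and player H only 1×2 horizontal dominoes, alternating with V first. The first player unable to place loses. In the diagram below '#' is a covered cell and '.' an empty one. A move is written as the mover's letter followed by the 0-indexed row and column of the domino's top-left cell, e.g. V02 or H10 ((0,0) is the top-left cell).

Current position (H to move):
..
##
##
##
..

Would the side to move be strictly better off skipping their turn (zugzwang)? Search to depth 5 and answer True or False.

ply 1, H at ../##/##/##/.. | H00=+1→##/##/##/##/..*; H40=+1→../##/##/##/##
ply 2: ##/##/##/##/.. is terminal -1 (V); from ../##/##/##/.. depth 5
pass branch (V moves first from the same position):
  | ply 1: ../##/##/##/.. is terminal -1 (V); from ../##/##/##/.. depth 5
H moving scores +1; H passing scores +1

zugzwang(../##/##/##/.., H) = False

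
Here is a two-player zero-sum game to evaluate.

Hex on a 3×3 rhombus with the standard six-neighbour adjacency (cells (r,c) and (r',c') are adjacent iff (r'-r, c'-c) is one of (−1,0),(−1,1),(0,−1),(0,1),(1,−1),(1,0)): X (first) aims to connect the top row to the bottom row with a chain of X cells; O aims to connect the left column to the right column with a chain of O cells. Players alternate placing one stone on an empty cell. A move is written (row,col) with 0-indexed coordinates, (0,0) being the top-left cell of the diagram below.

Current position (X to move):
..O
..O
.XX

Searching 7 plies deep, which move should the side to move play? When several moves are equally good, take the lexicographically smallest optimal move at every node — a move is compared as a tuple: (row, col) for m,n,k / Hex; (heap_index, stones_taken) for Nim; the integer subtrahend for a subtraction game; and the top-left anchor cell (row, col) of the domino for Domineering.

[..O/..O/.XX] X move#1: (0,0):-1/X.O/..O/.XX, (0,1):-1/.XO/..O/.XX, (1,0):+1/..O/X.O/.XX*, (1,1):-1/..O/.XO/.XX, (2,0):-1/..O/..O/XXX
[..O/X.O/.XX] O move#2: (0,0):-1/O.O/X.O/.XX*, (0,1):-1/.OO/X.O/.XX, (1,1):-1/..O/XOO/.XX, (2,0):-1/..O/X.O/OXX
[O.O/X.O/.XX] X move#3: (0,1):+1/OXO/X.O/.XX*, (1,1):-1/O.O/XXO/.XX, (2,0):-1/O.O/X.O/XXX
[OXO/X.O/.XX] O move#4: (1,1):-1/OXO/XOO/.XX*, (2,0):-1/OXO/X.O/OXX
[OXO/XOO/.XX] X move#5: (2,0):+1/OXO/XOO/XXX*
[OXO/XOO/XXX] end (terminal -1, O#6); searched ..O/..O/.XX to 7

X's best at [..O/..O/.XX]: (1,0)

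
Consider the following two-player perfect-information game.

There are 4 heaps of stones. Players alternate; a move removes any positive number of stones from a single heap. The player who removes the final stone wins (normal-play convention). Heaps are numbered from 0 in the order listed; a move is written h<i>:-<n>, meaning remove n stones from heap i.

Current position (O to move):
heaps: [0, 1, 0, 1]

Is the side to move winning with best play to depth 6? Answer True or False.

[(0,1,0,1)] O move#1: h1:-1:-1/(0,0,0,1)*, h3:-1:-1/(0,1,0,0)
[(0,0,0,1)] X move#2: h3:-1:+1/(0,0,0,0)*
[(0,0,0,0)] end (terminal -1, O#3); searched (0,1,0,1) to 6

O winning at [(0,1,0,1)]: False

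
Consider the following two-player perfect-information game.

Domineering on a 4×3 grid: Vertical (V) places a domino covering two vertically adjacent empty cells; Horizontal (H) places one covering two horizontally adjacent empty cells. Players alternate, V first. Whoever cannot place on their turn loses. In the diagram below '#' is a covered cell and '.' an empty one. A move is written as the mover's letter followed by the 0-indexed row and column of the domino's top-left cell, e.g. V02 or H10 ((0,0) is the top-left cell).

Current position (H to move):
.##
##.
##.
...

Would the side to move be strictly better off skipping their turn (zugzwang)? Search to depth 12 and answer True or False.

zugzwang(.##/##./##./..., H) = True

[.##/##./##./...] H move#1: H30:-1/.##/##./##./##.*, H31:-1/.##/##./##./.##
[.##/##./##./##.] V move#2: V12:+1/.##/###/###/##.*, V22:+1/.##/##./###/###
[.##/###/###/##.] end (terminal -1, H#3); searched .##/##./##./... to 12
pass branch (V moves first from the same position):
  | [.##/##./##./...] V move#1: V12:-1/.##/###/###/...*, V22:-1/.##/##./###/..#
  | [.##/###/###/...] H move#2: H30:+1/.##/###/###/##.*, H31:+1/.##/###/###/.##
  | [.##/###/###/##.] end (terminal -1, V#3); searched .##/##./##./... to 12
H moving scores -1; H passing scores +1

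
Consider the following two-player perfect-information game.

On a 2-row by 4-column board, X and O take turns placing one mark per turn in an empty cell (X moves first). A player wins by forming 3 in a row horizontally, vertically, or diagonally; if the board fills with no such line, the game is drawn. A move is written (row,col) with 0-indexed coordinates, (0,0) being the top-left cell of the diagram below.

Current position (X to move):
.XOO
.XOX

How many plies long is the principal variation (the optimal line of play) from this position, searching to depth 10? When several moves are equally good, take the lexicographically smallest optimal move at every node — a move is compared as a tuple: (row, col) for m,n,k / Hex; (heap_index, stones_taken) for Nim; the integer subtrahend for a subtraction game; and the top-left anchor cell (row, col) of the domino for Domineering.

PV length from [.XOO/.XOX]: 2 plies

[.XOO/.XOX] X move#1: (0,0):+0/XXOO/.XOX*, (1,0):+0/.XOO/XXOX
[XXOO/.XOX] O move#2: (1,0):+0/XXOO/OXOX*
[XXOO/OXOX] end (terminal +0, X#3); searched .XOO/.XOX to 10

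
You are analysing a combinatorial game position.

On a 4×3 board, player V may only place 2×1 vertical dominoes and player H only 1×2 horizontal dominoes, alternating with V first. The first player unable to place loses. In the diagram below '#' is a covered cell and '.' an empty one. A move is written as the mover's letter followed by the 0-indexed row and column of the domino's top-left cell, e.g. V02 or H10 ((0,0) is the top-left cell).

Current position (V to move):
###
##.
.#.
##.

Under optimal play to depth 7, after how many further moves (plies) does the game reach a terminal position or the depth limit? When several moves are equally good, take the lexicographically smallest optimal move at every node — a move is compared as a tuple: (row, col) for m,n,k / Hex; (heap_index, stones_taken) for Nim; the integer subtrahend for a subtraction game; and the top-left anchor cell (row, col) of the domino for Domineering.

[###/##./.#./##.] V move#1: V12:+1/###/###/.##/##.*, V22:+1/###/##./.##/###
[###/###/.##/##.] end (terminal -1, H#2); searched ###/##./.#./##. to 7

PV length from [###/##./.#./##.]: 1 ply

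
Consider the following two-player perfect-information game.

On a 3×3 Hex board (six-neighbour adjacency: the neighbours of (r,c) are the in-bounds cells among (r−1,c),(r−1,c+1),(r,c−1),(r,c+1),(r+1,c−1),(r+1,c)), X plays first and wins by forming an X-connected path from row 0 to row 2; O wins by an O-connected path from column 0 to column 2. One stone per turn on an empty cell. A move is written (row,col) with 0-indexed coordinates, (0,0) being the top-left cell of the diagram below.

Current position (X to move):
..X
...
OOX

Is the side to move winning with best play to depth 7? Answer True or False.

[..X/.../OOX] X move#1: (0,0):-1/X.X/.../OOX, (0,1):-1/.XX/.../OOX, (1,0):-1/..X/X../OOX, (1,1):-1/..X/.X./OOX, (1,2):+1/..X/..X/OOX*
[..X/..X/OOX] end (terminal -1, O#2); searched ..X/.../OOX to 7

X winning at [..X/.../OOX]: True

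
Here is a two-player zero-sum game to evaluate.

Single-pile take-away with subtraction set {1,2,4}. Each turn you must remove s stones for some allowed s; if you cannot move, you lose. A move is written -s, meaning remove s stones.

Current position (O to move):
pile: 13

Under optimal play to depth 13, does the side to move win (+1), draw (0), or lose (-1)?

value(13, O) = +1

[13] O move#1: -1:+1/12*, -2:-1/11, -4:+1/9
[12] X move#2: -1:-1/11*, -2:-1/10, -4:-1/8
[11] O move#3: -1:-1/10, -2:+1/9*, -4:-1/7
[9] X move#4: -1:-1/8*, -2:-1/7, -4:-1/5
[8] O move#5: -1:-1/7, -2:+1/6*, -4:-1/4
[6] X move#6: -1:-1/5*, -2:-1/4, -4:-1/2
[5] O move#7: -1:-1/4, -2:+1/3*, -4:-1/1
[3] X move#8: -1:-1/2*, -2:-1/1
[2] O move#9: -1:-1/1, -2:+1/0*
[0] end (terminal -1, X#10); searched 13 to 13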